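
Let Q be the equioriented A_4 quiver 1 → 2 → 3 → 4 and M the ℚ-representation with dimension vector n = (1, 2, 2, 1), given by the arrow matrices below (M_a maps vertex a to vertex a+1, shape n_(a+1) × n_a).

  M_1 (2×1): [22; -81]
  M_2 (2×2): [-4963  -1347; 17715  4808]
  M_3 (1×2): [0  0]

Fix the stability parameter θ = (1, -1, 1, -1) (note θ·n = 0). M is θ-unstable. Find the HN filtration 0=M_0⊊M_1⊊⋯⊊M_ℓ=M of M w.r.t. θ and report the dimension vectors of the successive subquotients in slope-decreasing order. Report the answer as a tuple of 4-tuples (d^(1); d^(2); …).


Interval decomposition of M: I[1,3], I[2,3], I[4,4].
HN type (ℓ=3): μ^(1)=1; μ^(2)=0; μ^(3)=-1

((0, 0, 2, 0); (1, 1, 0, 0); (0, 1, 0, 1))


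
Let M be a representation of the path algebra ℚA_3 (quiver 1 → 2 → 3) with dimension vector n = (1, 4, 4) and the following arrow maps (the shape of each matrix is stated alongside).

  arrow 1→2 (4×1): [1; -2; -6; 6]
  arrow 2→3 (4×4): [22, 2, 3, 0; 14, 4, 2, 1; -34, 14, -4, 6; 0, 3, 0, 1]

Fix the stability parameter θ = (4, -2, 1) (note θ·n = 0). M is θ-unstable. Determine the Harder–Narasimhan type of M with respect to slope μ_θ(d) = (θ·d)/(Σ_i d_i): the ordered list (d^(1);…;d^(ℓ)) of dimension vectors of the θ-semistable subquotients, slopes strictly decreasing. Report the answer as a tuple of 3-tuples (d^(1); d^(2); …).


Barcode: M ≅ I[1,3], I[2,3]^3. HN layers by μ_θ (2 steps, strictly decreasing):
  μ^(1)=1; μ^(2)=-2

((1, 1, 4); (0, 3, 0))


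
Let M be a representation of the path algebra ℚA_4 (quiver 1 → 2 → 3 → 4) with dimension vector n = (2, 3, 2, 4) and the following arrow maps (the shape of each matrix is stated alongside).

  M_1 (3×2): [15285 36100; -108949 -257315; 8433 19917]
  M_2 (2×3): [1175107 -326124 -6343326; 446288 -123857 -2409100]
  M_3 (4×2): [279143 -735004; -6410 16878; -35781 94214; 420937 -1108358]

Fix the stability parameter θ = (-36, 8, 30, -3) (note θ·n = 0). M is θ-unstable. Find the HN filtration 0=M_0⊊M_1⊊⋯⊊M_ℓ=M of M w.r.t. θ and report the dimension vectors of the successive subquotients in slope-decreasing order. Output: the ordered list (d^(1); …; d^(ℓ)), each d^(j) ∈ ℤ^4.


Interval decomposition of M: I[1,4]^2, I[2,2], I[4,4]^2.
HN type (ℓ=4): μ^(1)=27/2; μ^(2)=8; μ^(3)=-3; μ^(4)=-36

((0, 0, 2, 2); (0, 3, 0, 0); (0, 0, 0, 2); (2, 0, 0, 0))


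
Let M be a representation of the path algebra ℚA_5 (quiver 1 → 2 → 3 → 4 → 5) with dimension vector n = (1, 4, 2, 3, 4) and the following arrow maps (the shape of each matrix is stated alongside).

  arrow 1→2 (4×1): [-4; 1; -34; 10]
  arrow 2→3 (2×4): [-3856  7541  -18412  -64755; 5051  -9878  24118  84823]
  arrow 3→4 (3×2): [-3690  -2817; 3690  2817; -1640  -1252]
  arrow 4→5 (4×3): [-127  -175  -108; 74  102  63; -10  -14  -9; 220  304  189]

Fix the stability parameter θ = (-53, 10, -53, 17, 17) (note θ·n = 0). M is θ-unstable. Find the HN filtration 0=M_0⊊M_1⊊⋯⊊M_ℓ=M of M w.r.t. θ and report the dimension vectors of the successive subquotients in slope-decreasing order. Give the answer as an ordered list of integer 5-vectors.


Barcode: M ≅ I[1,4], I[2,2]^2, I[2,3], I[4,5]^2, I[5,5]^2. HN layers by μ_θ (4 steps, strictly decreasing):
  μ^(1)=17; μ^(2)=10; μ^(3)=-43/2; μ^(4)=-53

((0, 0, 0, 3, 4); (0, 2, 0, 0, 0); (0, 2, 2, 0, 0); (1, 0, 0, 0, 0))


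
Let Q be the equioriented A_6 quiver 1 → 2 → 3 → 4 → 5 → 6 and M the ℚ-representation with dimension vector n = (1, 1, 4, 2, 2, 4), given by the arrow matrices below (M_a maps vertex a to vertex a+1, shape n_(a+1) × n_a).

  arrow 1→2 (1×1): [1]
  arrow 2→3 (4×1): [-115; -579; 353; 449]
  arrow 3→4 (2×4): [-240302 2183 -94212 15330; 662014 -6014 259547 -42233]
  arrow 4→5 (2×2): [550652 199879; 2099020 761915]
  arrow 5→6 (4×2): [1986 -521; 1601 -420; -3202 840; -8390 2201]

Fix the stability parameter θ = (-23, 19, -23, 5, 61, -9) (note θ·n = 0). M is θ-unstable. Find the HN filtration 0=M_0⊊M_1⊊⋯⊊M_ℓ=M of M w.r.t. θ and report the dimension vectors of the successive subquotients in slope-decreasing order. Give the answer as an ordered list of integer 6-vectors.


Interval decomposition of M: I[1,6], I[3,3]^2, I[3,4], I[5,6], I[6,6]^2.
HN type (ℓ=5): μ^(1)=26; μ^(2)=5; μ^(3)=-2; μ^(4)=-9; μ^(5)=-23

((0, 0, 0, 0, 2, 2); (0, 0, 0, 2, 0, 0); (0, 1, 1, 0, 0, 0); (0, 0, 0, 0, 0, 2); (1, 0, 3, 0, 0, 0))


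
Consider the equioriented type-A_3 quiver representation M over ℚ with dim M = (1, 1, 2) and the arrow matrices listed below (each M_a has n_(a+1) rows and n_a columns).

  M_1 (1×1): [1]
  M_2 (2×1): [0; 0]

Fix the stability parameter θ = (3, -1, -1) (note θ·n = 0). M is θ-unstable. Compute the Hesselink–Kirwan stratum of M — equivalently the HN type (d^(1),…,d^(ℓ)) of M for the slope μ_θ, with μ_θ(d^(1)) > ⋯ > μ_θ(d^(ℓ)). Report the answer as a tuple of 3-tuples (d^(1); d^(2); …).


Via rank(M_{q-1}∘⋯∘M_p): M ≅ I[1,2], I[3,3]^2.
μ_θ-semistable layers: μ^(1)=1; μ^(2)=-1

((1, 1, 0); (0, 0, 2))


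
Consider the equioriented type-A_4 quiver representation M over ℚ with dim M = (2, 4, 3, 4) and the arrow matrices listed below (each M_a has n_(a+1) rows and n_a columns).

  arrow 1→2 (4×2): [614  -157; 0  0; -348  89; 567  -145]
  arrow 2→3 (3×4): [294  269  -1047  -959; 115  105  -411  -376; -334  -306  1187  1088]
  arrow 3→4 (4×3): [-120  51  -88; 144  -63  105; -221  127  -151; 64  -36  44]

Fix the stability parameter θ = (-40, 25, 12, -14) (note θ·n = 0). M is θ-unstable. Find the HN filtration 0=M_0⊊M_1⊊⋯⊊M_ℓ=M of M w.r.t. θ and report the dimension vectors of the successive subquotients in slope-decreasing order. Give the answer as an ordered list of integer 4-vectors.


Via rank(M_{q-1}∘⋯∘M_p): M ≅ I[1,4]^2, I[2,2], I[2,4], I[4,4].
μ_θ-semistable layers: μ^(1)=25; μ^(2)=23/3; μ^(3)=-14; μ^(4)=-40

((0, 1, 0, 0); (0, 3, 3, 3); (0, 0, 0, 1); (2, 0, 0, 0))


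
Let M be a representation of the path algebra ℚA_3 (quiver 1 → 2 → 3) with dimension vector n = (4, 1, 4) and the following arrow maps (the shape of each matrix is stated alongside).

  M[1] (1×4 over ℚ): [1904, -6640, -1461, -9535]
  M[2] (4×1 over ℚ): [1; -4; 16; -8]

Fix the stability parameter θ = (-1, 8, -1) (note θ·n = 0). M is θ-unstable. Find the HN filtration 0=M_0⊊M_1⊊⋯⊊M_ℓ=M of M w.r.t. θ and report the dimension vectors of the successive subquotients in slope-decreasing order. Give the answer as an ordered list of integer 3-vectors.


Barcode: M ≅ I[1,1]^3, I[1,3], I[3,3]^3. HN layers by μ_θ (2 steps, strictly decreasing):
  μ^(1)=7/2; μ^(2)=-1

((0, 1, 1); (4, 0, 3))


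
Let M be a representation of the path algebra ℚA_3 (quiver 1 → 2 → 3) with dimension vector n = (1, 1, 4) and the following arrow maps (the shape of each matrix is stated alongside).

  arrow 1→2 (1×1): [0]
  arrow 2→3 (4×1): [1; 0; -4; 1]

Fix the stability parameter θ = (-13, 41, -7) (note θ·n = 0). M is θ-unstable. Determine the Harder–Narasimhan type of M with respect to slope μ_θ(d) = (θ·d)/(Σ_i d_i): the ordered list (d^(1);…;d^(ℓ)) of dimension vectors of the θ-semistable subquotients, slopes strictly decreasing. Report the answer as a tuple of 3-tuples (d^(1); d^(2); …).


Interval decomposition of M: I[1,1], I[2,3], I[3,3]^3.
HN type (ℓ=3): μ^(1)=17; μ^(2)=-7; μ^(3)=-13

((0, 1, 1); (0, 0, 3); (1, 0, 0))


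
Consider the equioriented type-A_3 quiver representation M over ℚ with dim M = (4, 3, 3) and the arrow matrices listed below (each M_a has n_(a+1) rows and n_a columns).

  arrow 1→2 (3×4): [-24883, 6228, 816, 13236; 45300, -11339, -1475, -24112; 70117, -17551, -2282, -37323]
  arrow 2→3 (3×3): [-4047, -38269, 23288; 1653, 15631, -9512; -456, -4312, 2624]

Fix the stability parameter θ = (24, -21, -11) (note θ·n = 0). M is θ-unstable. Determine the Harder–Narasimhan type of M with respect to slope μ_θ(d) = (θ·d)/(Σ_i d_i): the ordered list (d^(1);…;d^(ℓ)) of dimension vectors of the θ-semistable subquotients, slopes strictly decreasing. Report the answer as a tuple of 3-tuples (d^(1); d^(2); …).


Interval decomposition of M: I[1,1], I[1,2]^2, I[1,3], I[3,3]^2.
HN type (ℓ=4): μ^(1)=24; μ^(2)=3/2; μ^(3)=-8/3; μ^(4)=-11

((1, 0, 0); (2, 2, 0); (1, 1, 1); (0, 0, 2))


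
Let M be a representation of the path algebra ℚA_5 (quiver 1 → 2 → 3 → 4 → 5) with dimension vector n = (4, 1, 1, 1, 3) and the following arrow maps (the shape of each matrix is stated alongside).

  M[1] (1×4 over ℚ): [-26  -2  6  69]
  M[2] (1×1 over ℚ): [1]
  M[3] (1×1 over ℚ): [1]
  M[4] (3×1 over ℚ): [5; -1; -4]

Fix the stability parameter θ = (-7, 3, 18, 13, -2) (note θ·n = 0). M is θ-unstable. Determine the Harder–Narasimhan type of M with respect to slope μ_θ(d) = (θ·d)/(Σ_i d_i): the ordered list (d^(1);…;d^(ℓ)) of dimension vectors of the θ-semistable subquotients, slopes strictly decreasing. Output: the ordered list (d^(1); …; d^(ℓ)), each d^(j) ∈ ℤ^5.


Via rank(M_{q-1}∘⋯∘M_p): M ≅ I[1,1]^3, I[1,5], I[5,5]^2.
μ_θ-semistable layers: μ^(1)=29/3; μ^(2)=3; μ^(3)=-2; μ^(4)=-7

((0, 0, 1, 1, 1); (0, 1, 0, 0, 0); (0, 0, 0, 0, 2); (4, 0, 0, 0, 0))


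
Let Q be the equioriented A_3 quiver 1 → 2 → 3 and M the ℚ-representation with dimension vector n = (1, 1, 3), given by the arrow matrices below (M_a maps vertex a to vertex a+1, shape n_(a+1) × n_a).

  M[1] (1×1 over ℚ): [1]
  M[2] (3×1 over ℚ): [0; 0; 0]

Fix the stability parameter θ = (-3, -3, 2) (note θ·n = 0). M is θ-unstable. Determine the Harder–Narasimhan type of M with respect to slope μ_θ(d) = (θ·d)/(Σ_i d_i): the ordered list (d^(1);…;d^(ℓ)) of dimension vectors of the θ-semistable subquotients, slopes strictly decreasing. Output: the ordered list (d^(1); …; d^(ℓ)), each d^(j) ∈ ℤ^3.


Via rank(M_{q-1}∘⋯∘M_p): M ≅ I[1,2], I[3,3]^3.
μ_θ-semistable layers: μ^(1)=2; μ^(2)=-3

((0, 0, 3); (1, 1, 0))


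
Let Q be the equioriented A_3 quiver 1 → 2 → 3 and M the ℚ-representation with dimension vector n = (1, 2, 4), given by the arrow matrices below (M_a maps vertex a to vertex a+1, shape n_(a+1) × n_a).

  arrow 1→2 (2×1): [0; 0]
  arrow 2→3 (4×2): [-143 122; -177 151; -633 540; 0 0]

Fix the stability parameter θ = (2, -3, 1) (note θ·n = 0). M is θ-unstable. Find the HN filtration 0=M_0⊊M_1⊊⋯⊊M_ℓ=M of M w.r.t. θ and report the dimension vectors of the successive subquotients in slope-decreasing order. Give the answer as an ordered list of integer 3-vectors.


Interval decomposition of M: I[1,1], I[2,3]^2, I[3,3]^2.
HN type (ℓ=3): μ^(1)=2; μ^(2)=1; μ^(3)=-3

((1, 0, 0); (0, 0, 4); (0, 2, 0))


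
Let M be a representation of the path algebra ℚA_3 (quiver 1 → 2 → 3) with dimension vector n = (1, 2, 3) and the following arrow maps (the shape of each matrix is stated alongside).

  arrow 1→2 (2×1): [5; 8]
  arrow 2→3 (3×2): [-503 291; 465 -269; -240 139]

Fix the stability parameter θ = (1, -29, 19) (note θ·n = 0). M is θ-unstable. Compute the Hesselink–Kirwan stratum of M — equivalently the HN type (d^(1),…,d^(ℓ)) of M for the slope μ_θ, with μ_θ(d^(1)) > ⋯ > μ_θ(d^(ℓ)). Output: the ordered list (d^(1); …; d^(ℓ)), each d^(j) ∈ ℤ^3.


Barcode: M ≅ I[1,3], I[2,3], I[3,3]. HN layers by μ_θ (3 steps, strictly decreasing):
  μ^(1)=19; μ^(2)=-14; μ^(3)=-29

((0, 0, 3); (1, 1, 0); (0, 1, 0))


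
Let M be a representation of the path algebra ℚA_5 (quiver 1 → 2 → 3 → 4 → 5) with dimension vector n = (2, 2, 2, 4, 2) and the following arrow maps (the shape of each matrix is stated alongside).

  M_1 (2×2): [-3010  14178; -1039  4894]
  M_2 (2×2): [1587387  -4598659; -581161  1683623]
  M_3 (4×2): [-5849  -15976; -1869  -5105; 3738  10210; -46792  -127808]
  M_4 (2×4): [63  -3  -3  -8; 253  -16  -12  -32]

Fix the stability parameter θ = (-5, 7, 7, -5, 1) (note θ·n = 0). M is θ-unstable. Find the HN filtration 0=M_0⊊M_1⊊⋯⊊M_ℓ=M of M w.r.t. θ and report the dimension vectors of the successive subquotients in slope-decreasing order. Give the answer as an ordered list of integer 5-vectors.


Barcode: M ≅ I[1,5]^2, I[4,4]^2. HN layers by μ_θ (2 steps, strictly decreasing):
  μ^(1)=5/2; μ^(2)=-5

((0, 2, 2, 2, 2); (2, 0, 0, 2, 0))


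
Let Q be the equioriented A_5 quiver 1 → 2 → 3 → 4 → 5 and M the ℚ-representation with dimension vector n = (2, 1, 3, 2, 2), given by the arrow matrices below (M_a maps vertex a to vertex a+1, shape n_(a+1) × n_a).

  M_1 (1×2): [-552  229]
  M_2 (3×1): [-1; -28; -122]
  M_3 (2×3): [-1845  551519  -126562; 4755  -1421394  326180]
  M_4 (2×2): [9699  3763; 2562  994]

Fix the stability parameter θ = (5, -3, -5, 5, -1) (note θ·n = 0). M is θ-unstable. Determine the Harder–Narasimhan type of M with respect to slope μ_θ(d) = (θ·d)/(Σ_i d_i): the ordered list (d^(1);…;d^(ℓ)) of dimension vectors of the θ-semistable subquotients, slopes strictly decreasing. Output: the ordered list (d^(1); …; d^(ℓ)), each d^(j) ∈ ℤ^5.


Via rank(M_{q-1}∘⋯∘M_p): M ≅ I[1,1], I[1,5], I[3,3], I[3,4], I[5,5].
μ_θ-semistable layers: μ^(1)=5; μ^(2)=2; μ^(3)=-1; μ^(4)=-5

((1, 0, 0, 1, 0); (0, 0, 0, 1, 1); (1, 1, 1, 0, 1); (0, 0, 2, 0, 0))


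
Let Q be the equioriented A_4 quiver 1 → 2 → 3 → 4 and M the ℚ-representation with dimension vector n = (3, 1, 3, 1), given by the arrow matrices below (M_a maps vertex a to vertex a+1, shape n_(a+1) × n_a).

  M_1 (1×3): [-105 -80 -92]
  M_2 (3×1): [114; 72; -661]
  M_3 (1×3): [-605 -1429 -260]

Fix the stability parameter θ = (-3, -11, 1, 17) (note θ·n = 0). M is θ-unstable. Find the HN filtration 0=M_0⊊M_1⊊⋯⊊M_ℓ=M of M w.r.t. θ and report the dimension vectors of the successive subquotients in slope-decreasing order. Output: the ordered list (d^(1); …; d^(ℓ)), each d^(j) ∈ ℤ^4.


Via rank(M_{q-1}∘⋯∘M_p): M ≅ I[1,1]^2, I[1,4], I[3,3]^2.
μ_θ-semistable layers: μ^(1)=17; μ^(2)=1; μ^(3)=-3; μ^(4)=-7

((0, 0, 0, 1); (0, 0, 3, 0); (2, 0, 0, 0); (1, 1, 0, 0))


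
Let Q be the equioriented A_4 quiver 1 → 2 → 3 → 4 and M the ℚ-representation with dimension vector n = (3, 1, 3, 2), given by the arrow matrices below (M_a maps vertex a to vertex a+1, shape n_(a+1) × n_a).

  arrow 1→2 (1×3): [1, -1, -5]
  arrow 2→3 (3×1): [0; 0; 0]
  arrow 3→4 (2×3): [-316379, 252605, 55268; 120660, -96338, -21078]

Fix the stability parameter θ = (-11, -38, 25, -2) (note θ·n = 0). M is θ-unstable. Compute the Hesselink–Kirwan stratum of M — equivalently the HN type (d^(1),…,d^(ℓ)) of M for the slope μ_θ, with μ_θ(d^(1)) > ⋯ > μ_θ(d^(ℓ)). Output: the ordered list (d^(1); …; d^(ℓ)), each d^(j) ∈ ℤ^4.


Interval decomposition of M: I[1,1]^2, I[1,2], I[3,3], I[3,4]^2.
HN type (ℓ=4): μ^(1)=25; μ^(2)=23/2; μ^(3)=-11; μ^(4)=-49/2

((0, 0, 1, 0); (0, 0, 2, 2); (2, 0, 0, 0); (1, 1, 0, 0))


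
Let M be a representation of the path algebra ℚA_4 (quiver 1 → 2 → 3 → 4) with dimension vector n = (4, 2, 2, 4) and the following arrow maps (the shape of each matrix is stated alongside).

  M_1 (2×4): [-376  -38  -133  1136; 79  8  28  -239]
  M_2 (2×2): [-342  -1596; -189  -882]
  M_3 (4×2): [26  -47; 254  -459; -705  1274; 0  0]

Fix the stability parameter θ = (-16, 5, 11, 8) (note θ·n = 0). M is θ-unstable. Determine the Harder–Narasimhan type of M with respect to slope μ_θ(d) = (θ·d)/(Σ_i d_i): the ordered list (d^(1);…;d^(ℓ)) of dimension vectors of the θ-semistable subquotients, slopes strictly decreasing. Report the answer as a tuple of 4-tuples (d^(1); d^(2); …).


Interval decomposition of M: I[1,1]^2, I[1,2], I[1,4], I[3,4], I[4,4]^2.
HN type (ℓ=4): μ^(1)=19/2; μ^(2)=8; μ^(3)=5; μ^(4)=-16

((0, 0, 2, 2); (0, 0, 0, 2); (0, 2, 0, 0); (4, 0, 0, 0))


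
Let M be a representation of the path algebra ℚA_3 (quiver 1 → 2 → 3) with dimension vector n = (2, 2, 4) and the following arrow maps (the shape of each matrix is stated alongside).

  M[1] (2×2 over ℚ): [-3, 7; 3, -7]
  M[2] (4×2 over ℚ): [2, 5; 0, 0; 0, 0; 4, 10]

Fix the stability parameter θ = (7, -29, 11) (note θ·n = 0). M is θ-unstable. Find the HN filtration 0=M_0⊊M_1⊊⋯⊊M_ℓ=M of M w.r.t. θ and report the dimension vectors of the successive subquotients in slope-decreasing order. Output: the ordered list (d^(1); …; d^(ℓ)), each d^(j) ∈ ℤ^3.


Via rank(M_{q-1}∘⋯∘M_p): M ≅ I[1,1], I[1,3], I[2,2], I[3,3]^3.
μ_θ-semistable layers: μ^(1)=11; μ^(2)=7; μ^(3)=-11; μ^(4)=-29

((0, 0, 4); (1, 0, 0); (1, 1, 0); (0, 1, 0))


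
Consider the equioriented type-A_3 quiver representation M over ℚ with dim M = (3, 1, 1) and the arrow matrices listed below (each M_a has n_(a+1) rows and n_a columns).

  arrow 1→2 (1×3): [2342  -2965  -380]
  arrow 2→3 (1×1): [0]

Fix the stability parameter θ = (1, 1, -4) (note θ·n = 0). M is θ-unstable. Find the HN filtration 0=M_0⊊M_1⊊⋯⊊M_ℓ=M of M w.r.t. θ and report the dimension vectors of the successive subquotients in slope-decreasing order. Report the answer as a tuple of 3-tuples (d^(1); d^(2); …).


Via rank(M_{q-1}∘⋯∘M_p): M ≅ I[1,1]^2, I[1,2], I[3,3].
μ_θ-semistable layers: μ^(1)=1; μ^(2)=-4

((3, 1, 0); (0, 0, 1))


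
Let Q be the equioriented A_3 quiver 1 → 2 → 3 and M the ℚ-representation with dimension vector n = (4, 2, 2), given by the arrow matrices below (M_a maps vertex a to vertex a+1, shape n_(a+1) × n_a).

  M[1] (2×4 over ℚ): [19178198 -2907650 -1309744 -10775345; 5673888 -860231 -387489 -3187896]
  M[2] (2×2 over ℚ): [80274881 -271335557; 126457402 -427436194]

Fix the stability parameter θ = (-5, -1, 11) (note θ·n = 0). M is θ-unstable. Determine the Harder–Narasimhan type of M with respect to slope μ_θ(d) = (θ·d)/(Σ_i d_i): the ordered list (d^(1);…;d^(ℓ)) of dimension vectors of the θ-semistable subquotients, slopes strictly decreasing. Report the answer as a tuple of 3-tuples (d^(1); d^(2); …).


Barcode: M ≅ I[1,1]^2, I[1,2], I[1,3], I[3,3]. HN layers by μ_θ (3 steps, strictly decreasing):
  μ^(1)=11; μ^(2)=-1; μ^(3)=-5

((0, 0, 2); (0, 2, 0); (4, 0, 0))


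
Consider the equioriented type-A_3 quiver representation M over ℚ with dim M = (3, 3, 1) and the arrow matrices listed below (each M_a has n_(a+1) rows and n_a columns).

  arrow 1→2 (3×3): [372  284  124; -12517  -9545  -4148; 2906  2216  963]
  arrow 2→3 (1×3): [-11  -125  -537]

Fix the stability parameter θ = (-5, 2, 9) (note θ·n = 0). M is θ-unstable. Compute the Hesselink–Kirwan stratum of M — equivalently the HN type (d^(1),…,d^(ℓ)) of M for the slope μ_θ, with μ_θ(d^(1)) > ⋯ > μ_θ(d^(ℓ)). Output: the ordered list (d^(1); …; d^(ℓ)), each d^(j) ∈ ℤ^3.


Via rank(M_{q-1}∘⋯∘M_p): M ≅ I[1,1], I[1,2], I[1,3], I[2,2].
μ_θ-semistable layers: μ^(1)=9; μ^(2)=2; μ^(3)=-5

((0, 0, 1); (0, 3, 0); (3, 0, 0))


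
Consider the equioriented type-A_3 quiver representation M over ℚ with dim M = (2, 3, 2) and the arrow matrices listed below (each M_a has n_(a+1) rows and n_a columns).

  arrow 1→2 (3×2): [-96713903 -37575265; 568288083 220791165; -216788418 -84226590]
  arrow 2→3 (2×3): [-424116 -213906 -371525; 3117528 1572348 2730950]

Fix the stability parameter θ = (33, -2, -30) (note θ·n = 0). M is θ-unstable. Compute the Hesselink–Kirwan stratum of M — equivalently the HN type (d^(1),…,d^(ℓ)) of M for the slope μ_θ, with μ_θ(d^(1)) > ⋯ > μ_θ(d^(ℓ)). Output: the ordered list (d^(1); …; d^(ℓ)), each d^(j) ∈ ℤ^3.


Interval decomposition of M: I[1,1], I[1,2], I[2,2], I[2,3], I[3,3].
HN type (ℓ=5): μ^(1)=33; μ^(2)=31/2; μ^(3)=-2; μ^(4)=-16; μ^(5)=-30

((1, 0, 0); (1, 1, 0); (0, 1, 0); (0, 1, 1); (0, 0, 1))


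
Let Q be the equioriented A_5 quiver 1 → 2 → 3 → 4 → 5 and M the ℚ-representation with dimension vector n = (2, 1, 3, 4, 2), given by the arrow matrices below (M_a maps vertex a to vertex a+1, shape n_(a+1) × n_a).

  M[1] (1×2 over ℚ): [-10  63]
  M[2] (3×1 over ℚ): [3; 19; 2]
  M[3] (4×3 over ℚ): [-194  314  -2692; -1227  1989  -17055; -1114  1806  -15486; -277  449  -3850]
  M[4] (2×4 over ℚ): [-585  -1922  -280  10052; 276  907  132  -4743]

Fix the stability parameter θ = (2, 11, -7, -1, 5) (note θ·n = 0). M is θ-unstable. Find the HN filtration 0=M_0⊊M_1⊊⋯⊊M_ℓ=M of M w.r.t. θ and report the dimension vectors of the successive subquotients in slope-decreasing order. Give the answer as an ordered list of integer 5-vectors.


Barcode: M ≅ I[1,1], I[1,3], I[3,4], I[3,5], I[4,4], I[4,5]. HN layers by μ_θ (4 steps, strictly decreasing):
  μ^(1)=5; μ^(2)=2; μ^(3)=-1; μ^(4)=-7

((0, 0, 0, 0, 2); (2, 1, 1, 0, 0); (0, 0, 0, 4, 0); (0, 0, 2, 0, 0))


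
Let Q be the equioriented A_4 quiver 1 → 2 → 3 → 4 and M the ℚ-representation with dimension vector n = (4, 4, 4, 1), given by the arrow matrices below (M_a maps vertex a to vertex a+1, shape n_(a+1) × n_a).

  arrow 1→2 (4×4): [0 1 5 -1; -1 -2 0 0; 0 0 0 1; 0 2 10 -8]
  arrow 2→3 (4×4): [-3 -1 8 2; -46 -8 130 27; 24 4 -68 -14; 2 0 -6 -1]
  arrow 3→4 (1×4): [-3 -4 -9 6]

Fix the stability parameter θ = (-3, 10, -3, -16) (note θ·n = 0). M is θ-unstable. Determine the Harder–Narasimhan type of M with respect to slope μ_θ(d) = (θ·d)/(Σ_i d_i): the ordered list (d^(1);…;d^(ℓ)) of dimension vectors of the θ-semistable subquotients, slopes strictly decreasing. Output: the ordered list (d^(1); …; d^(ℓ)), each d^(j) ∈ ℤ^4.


Barcode: M ≅ I[1,1], I[1,2]^2, I[1,4], I[2,3], I[3,3]^2. HN layers by μ_θ (3 steps, strictly decreasing):
  μ^(1)=10; μ^(2)=7/2; μ^(3)=-3

((0, 2, 0, 0); (0, 1, 1, 0); (4, 1, 3, 1))


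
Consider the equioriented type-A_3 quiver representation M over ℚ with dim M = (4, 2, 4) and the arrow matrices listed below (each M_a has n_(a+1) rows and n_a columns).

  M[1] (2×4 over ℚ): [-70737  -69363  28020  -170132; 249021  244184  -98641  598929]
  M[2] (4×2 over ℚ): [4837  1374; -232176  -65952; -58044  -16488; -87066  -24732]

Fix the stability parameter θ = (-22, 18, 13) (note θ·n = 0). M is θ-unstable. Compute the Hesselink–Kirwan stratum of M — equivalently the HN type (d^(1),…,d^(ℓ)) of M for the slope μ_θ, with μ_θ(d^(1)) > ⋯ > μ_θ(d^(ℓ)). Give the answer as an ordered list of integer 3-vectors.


Barcode: M ≅ I[1,1]^2, I[1,2], I[1,3], I[3,3]^3. HN layers by μ_θ (4 steps, strictly decreasing):
  μ^(1)=18; μ^(2)=31/2; μ^(3)=13; μ^(4)=-22

((0, 1, 0); (0, 1, 1); (0, 0, 3); (4, 0, 0))


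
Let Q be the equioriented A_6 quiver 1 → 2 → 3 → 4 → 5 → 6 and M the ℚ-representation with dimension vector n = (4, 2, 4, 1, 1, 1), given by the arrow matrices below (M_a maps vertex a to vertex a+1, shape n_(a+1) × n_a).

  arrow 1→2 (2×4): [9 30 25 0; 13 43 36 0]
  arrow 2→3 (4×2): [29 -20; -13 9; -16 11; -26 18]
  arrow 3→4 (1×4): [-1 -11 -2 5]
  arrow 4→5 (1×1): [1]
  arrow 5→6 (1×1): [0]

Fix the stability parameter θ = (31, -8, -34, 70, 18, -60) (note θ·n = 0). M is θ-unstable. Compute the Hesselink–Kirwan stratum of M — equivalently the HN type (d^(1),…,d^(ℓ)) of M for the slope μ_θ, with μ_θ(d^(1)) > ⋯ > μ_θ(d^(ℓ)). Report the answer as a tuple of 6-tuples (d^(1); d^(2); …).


Barcode: M ≅ I[1,1]^2, I[1,3], I[1,5], I[3,3]^2, I[6,6]. HN layers by μ_θ (5 steps, strictly decreasing):
  μ^(1)=44; μ^(2)=31; μ^(3)=-11/3; μ^(4)=-34; μ^(5)=-60

((0, 0, 0, 1, 1, 0); (2, 0, 0, 0, 0, 0); (2, 2, 2, 0, 0, 0); (0, 0, 2, 0, 0, 0); (0, 0, 0, 0, 0, 1))


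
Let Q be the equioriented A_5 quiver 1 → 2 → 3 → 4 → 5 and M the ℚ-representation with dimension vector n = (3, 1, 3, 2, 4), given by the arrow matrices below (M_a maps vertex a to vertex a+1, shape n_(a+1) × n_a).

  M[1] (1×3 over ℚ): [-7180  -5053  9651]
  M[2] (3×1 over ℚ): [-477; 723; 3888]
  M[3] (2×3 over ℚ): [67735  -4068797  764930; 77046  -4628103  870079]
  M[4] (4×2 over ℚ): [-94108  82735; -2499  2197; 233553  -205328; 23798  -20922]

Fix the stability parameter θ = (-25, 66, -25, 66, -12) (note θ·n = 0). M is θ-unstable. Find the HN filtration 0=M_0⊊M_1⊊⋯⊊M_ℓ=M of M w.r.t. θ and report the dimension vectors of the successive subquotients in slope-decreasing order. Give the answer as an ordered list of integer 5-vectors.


Barcode: M ≅ I[1,1]^2, I[1,5], I[3,3], I[3,5], I[5,5]^2. HN layers by μ_θ (4 steps, strictly decreasing):
  μ^(1)=27; μ^(2)=41/2; μ^(3)=-12; μ^(4)=-25

((0, 0, 0, 2, 2); (0, 1, 1, 0, 0); (0, 0, 0, 0, 2); (3, 0, 2, 0, 0))


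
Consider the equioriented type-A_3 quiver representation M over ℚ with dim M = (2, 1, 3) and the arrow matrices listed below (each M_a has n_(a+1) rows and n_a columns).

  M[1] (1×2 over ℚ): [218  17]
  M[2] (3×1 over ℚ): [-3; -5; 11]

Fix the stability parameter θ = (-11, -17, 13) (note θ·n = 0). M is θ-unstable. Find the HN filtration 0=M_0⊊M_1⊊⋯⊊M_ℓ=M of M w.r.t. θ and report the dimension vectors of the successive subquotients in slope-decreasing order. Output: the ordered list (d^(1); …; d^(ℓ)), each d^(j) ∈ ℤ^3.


Interval decomposition of M: I[1,1], I[1,3], I[3,3]^2.
HN type (ℓ=3): μ^(1)=13; μ^(2)=-11; μ^(3)=-14

((0, 0, 3); (1, 0, 0); (1, 1, 0))


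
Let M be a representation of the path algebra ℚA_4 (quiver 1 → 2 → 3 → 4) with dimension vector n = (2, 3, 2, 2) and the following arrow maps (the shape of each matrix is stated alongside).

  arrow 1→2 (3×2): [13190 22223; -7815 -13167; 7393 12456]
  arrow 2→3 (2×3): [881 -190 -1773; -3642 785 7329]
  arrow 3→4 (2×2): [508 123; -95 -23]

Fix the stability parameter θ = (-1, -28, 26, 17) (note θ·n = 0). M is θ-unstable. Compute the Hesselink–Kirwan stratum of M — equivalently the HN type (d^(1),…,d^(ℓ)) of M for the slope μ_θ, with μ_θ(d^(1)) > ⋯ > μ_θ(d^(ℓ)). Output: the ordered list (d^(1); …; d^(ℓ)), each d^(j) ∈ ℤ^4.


Barcode: M ≅ I[1,4]^2, I[2,2]. HN layers by μ_θ (3 steps, strictly decreasing):
  μ^(1)=43/2; μ^(2)=-29/2; μ^(3)=-28

((0, 0, 2, 2); (2, 2, 0, 0); (0, 1, 0, 0))


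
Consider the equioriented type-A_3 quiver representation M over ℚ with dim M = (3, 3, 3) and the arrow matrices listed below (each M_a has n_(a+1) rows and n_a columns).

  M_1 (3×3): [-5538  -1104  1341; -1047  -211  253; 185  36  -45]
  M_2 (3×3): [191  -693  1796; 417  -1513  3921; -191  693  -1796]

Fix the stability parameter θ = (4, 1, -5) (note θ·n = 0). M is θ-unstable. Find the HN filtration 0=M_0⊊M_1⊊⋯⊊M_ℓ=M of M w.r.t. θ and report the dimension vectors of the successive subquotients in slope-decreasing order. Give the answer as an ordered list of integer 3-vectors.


Barcode: M ≅ I[1,2], I[1,3]^2, I[3,3]. HN layers by μ_θ (3 steps, strictly decreasing):
  μ^(1)=5/2; μ^(2)=0; μ^(3)=-5

((1, 1, 0); (2, 2, 2); (0, 0, 1))


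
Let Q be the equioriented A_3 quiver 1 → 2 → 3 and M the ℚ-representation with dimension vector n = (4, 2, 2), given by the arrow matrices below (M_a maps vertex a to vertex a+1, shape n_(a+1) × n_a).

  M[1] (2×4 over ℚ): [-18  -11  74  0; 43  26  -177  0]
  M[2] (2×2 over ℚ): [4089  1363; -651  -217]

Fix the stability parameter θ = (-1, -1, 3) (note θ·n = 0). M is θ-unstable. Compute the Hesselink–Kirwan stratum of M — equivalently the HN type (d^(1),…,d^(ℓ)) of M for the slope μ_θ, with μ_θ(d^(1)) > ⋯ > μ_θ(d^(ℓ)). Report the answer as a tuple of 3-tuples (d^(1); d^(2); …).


Via rank(M_{q-1}∘⋯∘M_p): M ≅ I[1,1]^2, I[1,2], I[1,3], I[3,3].
μ_θ-semistable layers: μ^(1)=3; μ^(2)=-1

((0, 0, 2); (4, 2, 0))


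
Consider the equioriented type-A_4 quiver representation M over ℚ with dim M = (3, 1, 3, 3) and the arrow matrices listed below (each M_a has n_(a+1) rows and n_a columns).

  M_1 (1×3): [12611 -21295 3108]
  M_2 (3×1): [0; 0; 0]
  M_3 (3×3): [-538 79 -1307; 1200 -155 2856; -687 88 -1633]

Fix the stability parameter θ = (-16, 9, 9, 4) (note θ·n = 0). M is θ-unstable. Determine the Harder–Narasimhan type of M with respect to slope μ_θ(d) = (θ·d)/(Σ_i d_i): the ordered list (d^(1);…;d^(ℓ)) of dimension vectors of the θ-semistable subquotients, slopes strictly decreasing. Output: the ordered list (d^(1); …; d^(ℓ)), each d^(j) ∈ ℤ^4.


Barcode: M ≅ I[1,1]^2, I[1,2], I[3,4]^3. HN layers by μ_θ (3 steps, strictly decreasing):
  μ^(1)=9; μ^(2)=13/2; μ^(3)=-16

((0, 1, 0, 0); (0, 0, 3, 3); (3, 0, 0, 0))


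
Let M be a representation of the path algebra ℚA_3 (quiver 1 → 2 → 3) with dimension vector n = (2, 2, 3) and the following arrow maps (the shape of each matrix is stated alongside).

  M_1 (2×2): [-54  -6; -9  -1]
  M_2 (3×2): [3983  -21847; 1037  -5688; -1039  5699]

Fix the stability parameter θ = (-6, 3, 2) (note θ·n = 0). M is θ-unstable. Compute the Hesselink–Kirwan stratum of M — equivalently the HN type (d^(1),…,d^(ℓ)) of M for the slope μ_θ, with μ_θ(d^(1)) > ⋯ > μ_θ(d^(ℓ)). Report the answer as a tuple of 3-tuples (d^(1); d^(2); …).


Barcode: M ≅ I[1,1], I[1,3], I[2,3], I[3,3]. HN layers by μ_θ (3 steps, strictly decreasing):
  μ^(1)=5/2; μ^(2)=2; μ^(3)=-6

((0, 2, 2); (0, 0, 1); (2, 0, 0))


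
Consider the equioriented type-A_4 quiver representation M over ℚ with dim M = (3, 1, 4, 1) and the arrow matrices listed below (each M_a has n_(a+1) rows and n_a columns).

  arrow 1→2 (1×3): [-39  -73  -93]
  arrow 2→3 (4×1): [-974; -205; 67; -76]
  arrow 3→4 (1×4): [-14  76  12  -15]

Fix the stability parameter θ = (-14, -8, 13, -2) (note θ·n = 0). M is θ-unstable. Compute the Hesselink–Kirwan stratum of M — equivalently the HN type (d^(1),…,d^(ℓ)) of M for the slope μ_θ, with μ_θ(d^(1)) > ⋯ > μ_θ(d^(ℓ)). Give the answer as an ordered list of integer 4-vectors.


Via rank(M_{q-1}∘⋯∘M_p): M ≅ I[1,1]^2, I[1,3], I[3,3]^2, I[3,4].
μ_θ-semistable layers: μ^(1)=13; μ^(2)=11/2; μ^(3)=-8; μ^(4)=-14

((0, 0, 3, 0); (0, 0, 1, 1); (0, 1, 0, 0); (3, 0, 0, 0))


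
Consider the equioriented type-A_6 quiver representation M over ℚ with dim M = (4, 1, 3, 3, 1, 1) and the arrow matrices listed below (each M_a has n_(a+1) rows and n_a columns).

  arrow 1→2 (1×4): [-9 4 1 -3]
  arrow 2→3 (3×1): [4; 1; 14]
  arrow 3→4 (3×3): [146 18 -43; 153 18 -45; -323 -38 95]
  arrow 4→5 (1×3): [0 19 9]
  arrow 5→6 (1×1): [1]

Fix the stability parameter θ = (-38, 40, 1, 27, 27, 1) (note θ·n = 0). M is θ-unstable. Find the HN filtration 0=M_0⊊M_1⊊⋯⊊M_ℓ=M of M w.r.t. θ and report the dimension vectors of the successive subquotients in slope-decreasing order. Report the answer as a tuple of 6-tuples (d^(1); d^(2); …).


Interval decomposition of M: I[1,1]^3, I[1,3], I[3,4]^2, I[4,6].
HN type (ℓ=5): μ^(1)=27; μ^(2)=41/2; μ^(3)=55/3; μ^(4)=1; μ^(5)=-38

((0, 0, 0, 2, 0, 0); (0, 1, 1, 0, 0, 0); (0, 0, 0, 1, 1, 1); (0, 0, 2, 0, 0, 0); (4, 0, 0, 0, 0, 0))


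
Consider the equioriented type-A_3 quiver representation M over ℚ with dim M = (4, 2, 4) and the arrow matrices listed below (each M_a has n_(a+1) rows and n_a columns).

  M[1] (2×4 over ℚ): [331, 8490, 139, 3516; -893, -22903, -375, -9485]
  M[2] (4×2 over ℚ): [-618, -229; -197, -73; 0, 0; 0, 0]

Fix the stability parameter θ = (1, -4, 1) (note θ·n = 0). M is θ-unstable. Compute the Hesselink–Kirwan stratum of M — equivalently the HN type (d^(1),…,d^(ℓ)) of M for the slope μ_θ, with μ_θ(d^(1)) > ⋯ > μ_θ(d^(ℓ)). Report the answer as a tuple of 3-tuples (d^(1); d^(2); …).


Via rank(M_{q-1}∘⋯∘M_p): M ≅ I[1,1]^2, I[1,3]^2, I[3,3]^2.
μ_θ-semistable layers: μ^(1)=1; μ^(2)=-3/2

((2, 0, 4); (2, 2, 0))


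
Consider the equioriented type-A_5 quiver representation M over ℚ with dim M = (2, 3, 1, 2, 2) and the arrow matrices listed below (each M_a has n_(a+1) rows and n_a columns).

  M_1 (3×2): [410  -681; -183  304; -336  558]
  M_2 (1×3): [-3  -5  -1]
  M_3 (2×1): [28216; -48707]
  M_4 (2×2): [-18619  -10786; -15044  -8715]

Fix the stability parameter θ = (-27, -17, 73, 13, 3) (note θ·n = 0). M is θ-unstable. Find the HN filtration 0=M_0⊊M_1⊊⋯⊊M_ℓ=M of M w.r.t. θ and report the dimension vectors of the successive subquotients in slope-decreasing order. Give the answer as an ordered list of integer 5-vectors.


Via rank(M_{q-1}∘⋯∘M_p): M ≅ I[1,2], I[1,5], I[2,2], I[4,5].
μ_θ-semistable layers: μ^(1)=89/3; μ^(2)=8; μ^(3)=-17; μ^(4)=-27

((0, 0, 1, 1, 1); (0, 0, 0, 1, 1); (0, 3, 0, 0, 0); (2, 0, 0, 0, 0))


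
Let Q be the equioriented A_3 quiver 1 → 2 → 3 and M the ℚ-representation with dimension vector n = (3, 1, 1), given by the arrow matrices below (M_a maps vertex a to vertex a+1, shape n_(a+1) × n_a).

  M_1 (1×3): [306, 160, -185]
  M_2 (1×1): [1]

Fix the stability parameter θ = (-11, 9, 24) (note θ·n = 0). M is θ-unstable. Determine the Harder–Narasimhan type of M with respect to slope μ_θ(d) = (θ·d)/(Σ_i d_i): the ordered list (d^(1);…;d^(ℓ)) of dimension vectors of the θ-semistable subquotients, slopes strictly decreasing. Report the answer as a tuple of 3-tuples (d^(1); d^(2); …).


Interval decomposition of M: I[1,1]^2, I[1,3].
HN type (ℓ=3): μ^(1)=24; μ^(2)=9; μ^(3)=-11

((0, 0, 1); (0, 1, 0); (3, 0, 0))


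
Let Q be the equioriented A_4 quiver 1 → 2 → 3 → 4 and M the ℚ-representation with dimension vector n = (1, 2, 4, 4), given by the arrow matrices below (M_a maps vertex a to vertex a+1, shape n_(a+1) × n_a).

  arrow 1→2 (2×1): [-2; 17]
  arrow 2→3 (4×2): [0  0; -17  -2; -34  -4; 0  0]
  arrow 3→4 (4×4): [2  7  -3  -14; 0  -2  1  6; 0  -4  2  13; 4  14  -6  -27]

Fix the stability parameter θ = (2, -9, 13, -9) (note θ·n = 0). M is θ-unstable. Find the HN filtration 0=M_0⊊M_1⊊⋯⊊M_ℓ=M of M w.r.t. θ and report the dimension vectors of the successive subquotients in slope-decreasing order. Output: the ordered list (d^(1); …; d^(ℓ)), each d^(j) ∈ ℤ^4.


Barcode: M ≅ I[1,2], I[2,4], I[3,3], I[3,4]^2, I[4,4]. HN layers by μ_θ (4 steps, strictly decreasing):
  μ^(1)=13; μ^(2)=2; μ^(3)=-7/2; μ^(4)=-9

((0, 0, 1, 0); (0, 0, 3, 3); (1, 1, 0, 0); (0, 1, 0, 1))


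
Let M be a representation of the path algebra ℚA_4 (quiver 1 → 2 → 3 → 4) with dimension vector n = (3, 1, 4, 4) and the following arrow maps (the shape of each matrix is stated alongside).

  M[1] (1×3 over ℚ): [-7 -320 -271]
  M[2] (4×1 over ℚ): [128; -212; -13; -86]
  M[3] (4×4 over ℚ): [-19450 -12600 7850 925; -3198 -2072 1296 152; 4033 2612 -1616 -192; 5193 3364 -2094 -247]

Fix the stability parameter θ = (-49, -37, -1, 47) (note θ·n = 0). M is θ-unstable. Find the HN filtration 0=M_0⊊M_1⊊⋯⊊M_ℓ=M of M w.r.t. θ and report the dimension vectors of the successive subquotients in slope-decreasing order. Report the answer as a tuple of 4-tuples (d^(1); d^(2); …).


Interval decomposition of M: I[1,1]^2, I[1,3], I[3,3], I[3,4]^2, I[4,4]^2.
HN type (ℓ=4): μ^(1)=47; μ^(2)=-1; μ^(3)=-37; μ^(4)=-49

((0, 0, 0, 4); (0, 0, 4, 0); (0, 1, 0, 0); (3, 0, 0, 0))


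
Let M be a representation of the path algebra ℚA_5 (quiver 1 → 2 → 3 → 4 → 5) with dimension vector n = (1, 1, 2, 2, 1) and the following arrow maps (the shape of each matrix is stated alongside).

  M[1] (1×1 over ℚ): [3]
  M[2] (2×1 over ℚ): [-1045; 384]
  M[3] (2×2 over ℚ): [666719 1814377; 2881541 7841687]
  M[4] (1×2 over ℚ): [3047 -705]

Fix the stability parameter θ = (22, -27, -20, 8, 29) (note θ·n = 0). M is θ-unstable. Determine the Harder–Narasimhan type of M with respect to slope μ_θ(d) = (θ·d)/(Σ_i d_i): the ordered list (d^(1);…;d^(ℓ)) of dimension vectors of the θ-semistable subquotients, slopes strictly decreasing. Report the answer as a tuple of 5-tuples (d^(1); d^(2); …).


Interval decomposition of M: I[1,5], I[3,4].
HN type (ℓ=4): μ^(1)=29; μ^(2)=8; μ^(3)=-25/3; μ^(4)=-20

((0, 0, 0, 0, 1); (0, 0, 0, 2, 0); (1, 1, 1, 0, 0); (0, 0, 1, 0, 0))


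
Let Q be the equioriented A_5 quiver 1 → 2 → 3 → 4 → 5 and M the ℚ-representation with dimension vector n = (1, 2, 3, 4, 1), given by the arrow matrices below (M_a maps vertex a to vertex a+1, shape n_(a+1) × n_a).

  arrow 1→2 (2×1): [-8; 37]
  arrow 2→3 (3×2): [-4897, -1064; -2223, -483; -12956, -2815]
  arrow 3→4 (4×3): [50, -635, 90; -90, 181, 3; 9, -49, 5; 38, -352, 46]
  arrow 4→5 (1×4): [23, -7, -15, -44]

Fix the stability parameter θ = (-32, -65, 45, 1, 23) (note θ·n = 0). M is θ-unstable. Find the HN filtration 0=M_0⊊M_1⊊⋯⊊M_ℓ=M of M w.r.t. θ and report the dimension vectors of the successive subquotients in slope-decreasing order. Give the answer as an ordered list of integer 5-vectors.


Barcode: M ≅ I[1,5], I[2,4], I[3,4], I[4,4]. HN layers by μ_θ (4 steps, strictly decreasing):
  μ^(1)=23; μ^(2)=1; μ^(3)=-97/2; μ^(4)=-65

((0, 0, 3, 3, 1); (0, 0, 0, 1, 0); (1, 1, 0, 0, 0); (0, 1, 0, 0, 0))


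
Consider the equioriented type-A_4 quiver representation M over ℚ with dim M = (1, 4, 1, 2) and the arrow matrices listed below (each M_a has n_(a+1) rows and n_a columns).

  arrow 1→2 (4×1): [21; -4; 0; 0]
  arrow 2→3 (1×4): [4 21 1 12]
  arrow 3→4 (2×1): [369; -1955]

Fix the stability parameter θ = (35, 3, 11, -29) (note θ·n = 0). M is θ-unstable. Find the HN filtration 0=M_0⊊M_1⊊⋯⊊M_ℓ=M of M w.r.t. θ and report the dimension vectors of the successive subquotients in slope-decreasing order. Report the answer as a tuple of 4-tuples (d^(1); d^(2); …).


Interval decomposition of M: I[1,2], I[2,2]^2, I[2,4], I[4,4].
HN type (ℓ=4): μ^(1)=19; μ^(2)=3; μ^(3)=-5; μ^(4)=-29

((1, 1, 0, 0); (0, 2, 0, 0); (0, 1, 1, 1); (0, 0, 0, 1))


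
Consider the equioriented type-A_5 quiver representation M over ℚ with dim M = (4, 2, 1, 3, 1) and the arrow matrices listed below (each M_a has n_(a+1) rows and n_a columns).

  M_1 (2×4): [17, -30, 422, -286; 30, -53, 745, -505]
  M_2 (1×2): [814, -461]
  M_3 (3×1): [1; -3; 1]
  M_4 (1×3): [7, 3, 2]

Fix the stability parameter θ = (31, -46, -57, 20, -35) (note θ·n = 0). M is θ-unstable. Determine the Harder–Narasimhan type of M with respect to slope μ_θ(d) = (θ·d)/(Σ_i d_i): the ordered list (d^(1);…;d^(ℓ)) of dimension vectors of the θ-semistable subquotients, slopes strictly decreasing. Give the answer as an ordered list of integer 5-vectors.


Barcode: M ≅ I[1,1]^2, I[1,2], I[1,4], I[4,4], I[4,5]. HN layers by μ_θ (4 steps, strictly decreasing):
  μ^(1)=31; μ^(2)=20; μ^(3)=-15/2; μ^(4)=-24

((2, 0, 0, 0, 0); (0, 0, 0, 2, 0); (1, 1, 0, 1, 1); (1, 1, 1, 0, 0))


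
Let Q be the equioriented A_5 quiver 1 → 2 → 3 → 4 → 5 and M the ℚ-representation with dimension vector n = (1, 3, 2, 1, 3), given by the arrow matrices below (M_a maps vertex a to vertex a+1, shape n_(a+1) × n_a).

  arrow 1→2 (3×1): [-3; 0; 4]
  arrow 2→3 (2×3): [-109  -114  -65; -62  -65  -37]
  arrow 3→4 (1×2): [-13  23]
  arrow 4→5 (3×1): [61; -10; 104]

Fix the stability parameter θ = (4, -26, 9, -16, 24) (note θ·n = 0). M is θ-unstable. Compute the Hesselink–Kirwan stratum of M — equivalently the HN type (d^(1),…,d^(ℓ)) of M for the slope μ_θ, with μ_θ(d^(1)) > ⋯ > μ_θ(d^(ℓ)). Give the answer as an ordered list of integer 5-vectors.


Via rank(M_{q-1}∘⋯∘M_p): M ≅ I[1,5], I[2,2], I[2,3], I[5,5]^2.
μ_θ-semistable layers: μ^(1)=24; μ^(2)=9; μ^(3)=-7/2; μ^(4)=-11; μ^(5)=-26

((0, 0, 0, 0, 3); (0, 0, 1, 0, 0); (0, 0, 1, 1, 0); (1, 1, 0, 0, 0); (0, 2, 0, 0, 0))


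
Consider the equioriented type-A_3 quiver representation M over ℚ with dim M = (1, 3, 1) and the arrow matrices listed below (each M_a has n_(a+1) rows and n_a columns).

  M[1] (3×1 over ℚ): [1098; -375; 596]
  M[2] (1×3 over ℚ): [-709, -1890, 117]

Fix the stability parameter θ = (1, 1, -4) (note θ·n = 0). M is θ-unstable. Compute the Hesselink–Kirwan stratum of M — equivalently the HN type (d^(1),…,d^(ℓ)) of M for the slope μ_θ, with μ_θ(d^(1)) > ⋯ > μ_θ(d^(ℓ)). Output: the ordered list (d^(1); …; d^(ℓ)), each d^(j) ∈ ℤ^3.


Barcode: M ≅ I[1,2], I[2,2], I[2,3]. HN layers by μ_θ (2 steps, strictly decreasing):
  μ^(1)=1; μ^(2)=-3/2

((1, 2, 0); (0, 1, 1))
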